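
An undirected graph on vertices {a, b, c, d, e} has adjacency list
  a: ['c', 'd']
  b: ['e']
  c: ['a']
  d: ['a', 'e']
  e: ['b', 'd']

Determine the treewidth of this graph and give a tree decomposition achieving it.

Treewidth 1.
Bags: B1 = {a, d}  B2 = {d, e}  B3 = {b, e}  B4 = {a, c}
Tree: B1–B2, B2–B3, B1–B4

Each bag holds 2 vertices, so the decomposition has width 1, which upper-bounds the treewidth. Since G has at least one edge (e.g. a–d), it is not an edgeless graph, so tw(G) ≥ 1. Combining the bounds, tw(G) = 1.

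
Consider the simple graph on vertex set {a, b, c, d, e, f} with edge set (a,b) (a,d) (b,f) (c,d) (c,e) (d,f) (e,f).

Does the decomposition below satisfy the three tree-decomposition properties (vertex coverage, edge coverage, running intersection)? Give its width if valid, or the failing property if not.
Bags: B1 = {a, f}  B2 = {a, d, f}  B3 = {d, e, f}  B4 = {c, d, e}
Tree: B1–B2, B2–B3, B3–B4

No — vertex b appears in no bag.

A tree decomposition must satisfy three properties: every vertex lies in some bag; for every edge, both endpoints lie together in some bag; and for every vertex, the bags containing it form a connected subtree. Here vertex b appears in no bag, so the decomposition is invalid.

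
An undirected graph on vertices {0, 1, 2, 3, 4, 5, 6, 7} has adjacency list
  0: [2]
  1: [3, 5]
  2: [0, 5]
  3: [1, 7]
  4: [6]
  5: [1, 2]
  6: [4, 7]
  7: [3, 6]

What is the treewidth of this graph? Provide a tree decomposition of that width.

Treewidth 1.
One optimal decomposition is:
Bags: B1 = {4, 6}  B2 = {6, 7}  B3 = {3, 7}  B4 = {1, 3}  B5 = {1, 5}  B6 = {2, 5}  B7 = {0, 2}
Tree: B1–B2, B2–B3, B3–B4, B4–B5, B5–B6, B6–B7

The largest bag has 2 vertices, giving width 1; this decomposition certifies tw(G) ≤ 1. Since G has at least one edge (e.g. 4–6), it is not an edgeless graph, so tw(G) ≥ 1. The upper and lower bounds meet at 1, so that is the treewidth.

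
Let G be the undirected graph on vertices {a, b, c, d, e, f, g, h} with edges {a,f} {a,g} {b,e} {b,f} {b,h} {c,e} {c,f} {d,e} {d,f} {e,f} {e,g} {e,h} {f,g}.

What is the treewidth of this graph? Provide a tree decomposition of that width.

Treewidth 2.
One such decomposition:
Bags: B1 = {b, e, f}  B2 = {e, f, g}  B3 = {a, f, g}  B4 = {b, e, h}  B5 = {c, e, f}  B6 = {d, e, f}
Tree: B1–B2, B2–B3, B1–B4, B2–B5, B2–B6

The largest bag has 3 vertices, giving width 2; this decomposition certifies tw(G) ≤ 2. Conversely, {b, e, h} is a clique of size 3, and the vertices of any clique must share a bag in every tree decomposition; so some bag has ≥ 3 vertices and tw(G) ≥ 2. Combining the bounds, tw(G) = 2.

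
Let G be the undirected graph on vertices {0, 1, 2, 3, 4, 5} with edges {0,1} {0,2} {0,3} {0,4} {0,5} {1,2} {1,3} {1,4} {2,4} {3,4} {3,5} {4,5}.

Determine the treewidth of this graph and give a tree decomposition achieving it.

The largest bag has 4 vertices, giving width 3; this decomposition certifies tw(G) ≤ 3. For the lower bound, the 4 vertices {0, 1, 2, 4} are pairwise adjacent, and any tree decomposition puts a clique entirely inside one bag — forcing width ≥ 3. The upper and lower bounds meet at 3, so that is the treewidth.

Treewidth 3.
One optimal decomposition is:
Bags: B1 = {0, 1, 3, 4}  B2 = {0, 1, 2, 4}  B3 = {0, 3, 4, 5}
Tree: B1–B2, B1–B3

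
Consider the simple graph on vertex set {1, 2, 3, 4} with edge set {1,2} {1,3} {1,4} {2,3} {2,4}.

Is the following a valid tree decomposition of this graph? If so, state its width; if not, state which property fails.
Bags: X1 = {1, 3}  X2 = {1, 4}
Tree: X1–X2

A tree decomposition must satisfy three properties: every vertex lies in some bag; for every edge, both endpoints lie together in some bag; and for every vertex, the bags containing it form a connected subtree. Here vertex 2 appears in no bag, so the decomposition is invalid.

No — vertex 2 appears in no bag.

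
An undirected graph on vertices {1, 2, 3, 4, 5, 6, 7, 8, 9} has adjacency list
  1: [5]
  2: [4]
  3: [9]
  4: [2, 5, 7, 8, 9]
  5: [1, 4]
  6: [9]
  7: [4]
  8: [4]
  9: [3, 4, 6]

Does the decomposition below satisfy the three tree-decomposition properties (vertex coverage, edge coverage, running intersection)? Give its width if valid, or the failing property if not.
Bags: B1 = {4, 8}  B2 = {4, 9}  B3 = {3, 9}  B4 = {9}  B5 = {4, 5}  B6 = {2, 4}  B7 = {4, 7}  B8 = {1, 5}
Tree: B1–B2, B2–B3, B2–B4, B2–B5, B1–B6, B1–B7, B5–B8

No — vertex 6 appears in no bag.

A tree decomposition must satisfy three properties: every vertex lies in some bag; for every edge, both endpoints lie together in some bag; and for every vertex, the bags containing it form a connected subtree. Here vertex 6 appears in no bag, so the decomposition is invalid.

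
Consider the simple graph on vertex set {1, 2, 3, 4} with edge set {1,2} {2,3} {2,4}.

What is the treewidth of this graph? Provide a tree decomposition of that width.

Every bag has size at most 2, so the width is 2 − 1 = 1 and tw(G) ≤ 1. Any graph with an edge has treewidth ≥ 1, and G has the edge 4–2. Combining the bounds, tw(G) = 1.

Treewidth 1.
One optimal decomposition is:
Bags: B1 = {2, 4}  B2 = {1, 2}  B3 = {2, 3}
Tree: B1–B2, B1–B3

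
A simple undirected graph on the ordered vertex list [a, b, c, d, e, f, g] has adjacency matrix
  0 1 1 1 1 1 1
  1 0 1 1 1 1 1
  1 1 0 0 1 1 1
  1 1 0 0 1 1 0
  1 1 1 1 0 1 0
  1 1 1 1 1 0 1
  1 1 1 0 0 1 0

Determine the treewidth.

A width-4 tree decomposition is:
Bags: B1 = {a, b, c, f, g}  B2 = {a, b, c, e, f}  B3 = {a, b, d, e, f}
Tree: B1–B2, B2–B3
Each bag holds 5 vertices, so the decomposition has width 4, which upper-bounds the treewidth. For the lower bound, the 5 vertices {a, b, c, f, g} are pairwise adjacent, and any tree decomposition puts a clique entirely inside one bag — forcing width ≥ 4. Hence tw(G) = 4 exactly.

4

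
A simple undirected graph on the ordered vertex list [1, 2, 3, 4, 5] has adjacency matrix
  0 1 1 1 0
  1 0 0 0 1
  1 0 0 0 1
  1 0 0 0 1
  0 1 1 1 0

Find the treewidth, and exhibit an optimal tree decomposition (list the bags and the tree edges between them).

Treewidth 2.
One optimal decomposition is:
Bags: B1 = {1, 4, 5}  B2 = {1, 2, 5}  B3 = {1, 3, 5}
Tree: B1–B2, B2–B3

The largest bag has 3 vertices, giving width 2; this decomposition certifies tw(G) ≤ 2. The edges 5–4–1–2–5 form a cycle, so G is not a tree and its treewidth is at least 2. Therefore the treewidth is 2.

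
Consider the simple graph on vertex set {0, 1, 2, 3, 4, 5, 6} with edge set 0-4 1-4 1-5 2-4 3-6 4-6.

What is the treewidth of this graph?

A width-1 tree decomposition is:
Bags: B1 = {4, 6}  B2 = {3, 6}  B3 = {2, 4}  B4 = {1, 4}  B5 = {1, 5}  B6 = {0, 4}
Tree: B1–B2, B1–B3, B1–B4, B4–B5, B4–B6
The largest bag has 2 vertices, giving width 1; this decomposition certifies tw(G) ≤ 1. Since G has at least one edge (e.g. 6–4), it is not an edgeless graph, so tw(G) ≥ 1. Combining the bounds, tw(G) = 1.

1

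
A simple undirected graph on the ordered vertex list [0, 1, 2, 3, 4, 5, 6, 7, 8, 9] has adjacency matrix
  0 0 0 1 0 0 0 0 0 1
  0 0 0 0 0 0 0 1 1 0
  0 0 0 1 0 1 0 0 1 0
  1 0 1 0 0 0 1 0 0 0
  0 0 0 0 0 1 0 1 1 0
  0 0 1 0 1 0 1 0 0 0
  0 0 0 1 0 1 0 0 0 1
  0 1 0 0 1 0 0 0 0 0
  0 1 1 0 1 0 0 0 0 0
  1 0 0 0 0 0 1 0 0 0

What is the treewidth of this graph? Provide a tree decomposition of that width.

Treewidth 2.
Bags: B1 = {0, 3, 9}  B2 = {3, 6, 9}  B3 = {2, 3, 6}  B4 = {2, 5, 6}  B5 = {2, 5, 8}  B6 = {4, 5, 8}  B7 = {1, 4, 8}  B8 = {1, 4, 7}
Tree: B1–B2, B2–B3, B3–B4, B4–B5, B5–B6, B6–B7, B7–B8

Every bag has size at most 3, so the width is 3 − 1 = 2 and tw(G) ≤ 2. For the lower bound, G contains the cycle 0–9–6–3–0, so G is not a forest; only forests have treewidth ≤ 1, hence tw(G) ≥ 2. Hence tw(G) = 2 exactly.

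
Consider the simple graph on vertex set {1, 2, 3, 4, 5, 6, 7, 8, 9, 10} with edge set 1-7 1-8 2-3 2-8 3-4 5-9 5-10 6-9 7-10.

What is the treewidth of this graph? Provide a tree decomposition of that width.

Each bag holds 2 vertices, so the decomposition has width 1, which upper-bounds the treewidth. Since G has at least one edge (e.g. 6–9), it is not an edgeless graph, so tw(G) ≥ 1. Therefore the treewidth is 1.

Treewidth 1.
One such decomposition:
Bags: B1 = {6, 9}  B2 = {5, 9}  B3 = {5, 10}  B4 = {7, 10}  B5 = {1, 7}  B6 = {1, 8}  B7 = {2, 8}  B8 = {2, 3}  B9 = {3, 4}
Tree: B1–B2, B2–B3, B3–B4, B4–B5, B5–B6, B6–B7, B7–B8, B8–B9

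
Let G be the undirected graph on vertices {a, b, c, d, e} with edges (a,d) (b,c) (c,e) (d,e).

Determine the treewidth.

A width-1 tree decomposition is:
Bags: B1 = {a, d}  B2 = {d, e}  B3 = {c, e}  B4 = {b, c}
Tree: B1–B2, B2–B3, B3–B4
The largest bag has 2 vertices, giving width 1; this decomposition certifies tw(G) ≤ 1. G has an edge, so its treewidth is at least 1. Hence tw(G) = 1 exactly.

1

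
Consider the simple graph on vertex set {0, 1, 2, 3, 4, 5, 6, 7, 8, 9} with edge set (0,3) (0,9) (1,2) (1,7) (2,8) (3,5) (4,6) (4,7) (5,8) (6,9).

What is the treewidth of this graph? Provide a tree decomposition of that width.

Treewidth 2.
One such decomposition:
Bags: B1 = {3, 5, 8}  B2 = {0, 3, 8}  B3 = {0, 8, 9}  B4 = {6, 8, 9}  B5 = {4, 6, 8}  B6 = {4, 7, 8}  B7 = {1, 7, 8}  B8 = {1, 2, 8}
Tree: B1–B2, B2–B3, B3–B4, B4–B5, B5–B6, B6–B7, B7–B8

The largest bag has 3 vertices, giving width 2; this decomposition certifies tw(G) ≤ 2. For the lower bound, G contains the cycle 8–5–3–0–9–6–4–7–1–2–8, so G is not a forest; only forests have treewidth ≤ 1, hence tw(G) ≥ 2. Hence tw(G) = 2 exactly.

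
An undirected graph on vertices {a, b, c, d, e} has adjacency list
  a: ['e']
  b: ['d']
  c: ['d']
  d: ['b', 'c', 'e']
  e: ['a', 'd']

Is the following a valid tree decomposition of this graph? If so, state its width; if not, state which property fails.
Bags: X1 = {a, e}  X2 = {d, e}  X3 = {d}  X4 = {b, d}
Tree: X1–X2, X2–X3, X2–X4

No — vertex c appears in no bag.

A tree decomposition must satisfy three properties: every vertex lies in some bag; for every edge, both endpoints lie together in some bag; and for every vertex, the bags containing it form a connected subtree. Here vertex c appears in no bag, so the decomposition is invalid.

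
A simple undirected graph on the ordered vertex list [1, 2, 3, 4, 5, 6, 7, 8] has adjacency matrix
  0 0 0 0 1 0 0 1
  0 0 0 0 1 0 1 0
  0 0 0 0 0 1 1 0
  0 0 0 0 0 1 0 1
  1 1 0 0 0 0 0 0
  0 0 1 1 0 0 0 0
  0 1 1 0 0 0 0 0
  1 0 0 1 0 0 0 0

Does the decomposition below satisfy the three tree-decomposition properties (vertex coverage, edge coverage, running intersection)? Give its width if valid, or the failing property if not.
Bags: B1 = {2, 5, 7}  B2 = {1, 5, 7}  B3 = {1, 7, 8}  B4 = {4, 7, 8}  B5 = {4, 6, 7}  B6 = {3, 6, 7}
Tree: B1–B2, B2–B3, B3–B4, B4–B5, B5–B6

Vertex coverage: the bags together contain {1, 2, 3, 4, 5, 6, 7, 8}, the full vertex set. Edge coverage: each edge of G has both endpoints in at least one bag. Running intersection: for every vertex, the bags containing it form a connected subtree. All three properties hold, so this is a valid tree decomposition of width max|bag| − 1 = 2, and hence tw(G) ≤ 2.

Yes; width 2.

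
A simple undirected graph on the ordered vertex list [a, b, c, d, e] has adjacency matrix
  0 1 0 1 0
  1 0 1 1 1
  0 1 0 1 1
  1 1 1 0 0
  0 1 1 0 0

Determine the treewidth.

2

A width-2 tree decomposition is:
Bags: B1 = {b, c, d}  B2 = {b, c, e}  B3 = {a, b, d}
Tree: B1–B2, B1–B3
The largest bag has 3 vertices, giving width 2; this decomposition certifies tw(G) ≤ 2. On the other hand G contains the 3-clique {b, c, d}. A clique must lie in a single bag of any decomposition, so no decomposition can have width below 2. Hence tw(G) = 2 exactly.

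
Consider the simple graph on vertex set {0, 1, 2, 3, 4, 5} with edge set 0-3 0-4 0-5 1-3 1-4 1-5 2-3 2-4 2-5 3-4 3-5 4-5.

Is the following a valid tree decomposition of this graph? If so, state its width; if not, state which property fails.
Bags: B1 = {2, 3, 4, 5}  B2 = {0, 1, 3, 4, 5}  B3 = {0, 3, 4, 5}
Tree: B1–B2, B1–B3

No — bags containing vertex 0 are not connected in the tree.

A tree decomposition must satisfy three properties: every vertex lies in some bag; for every edge, both endpoints lie together in some bag; and for every vertex, the bags containing it form a connected subtree. Here bags containing vertex 0 are not connected in the tree, so the decomposition is invalid.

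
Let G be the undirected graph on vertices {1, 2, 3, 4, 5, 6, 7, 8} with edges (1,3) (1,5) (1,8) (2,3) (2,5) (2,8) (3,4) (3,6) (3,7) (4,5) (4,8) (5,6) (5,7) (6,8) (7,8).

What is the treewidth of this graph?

3

A width-3 tree decomposition is:
Bags: B1 = {1, 3, 5, 8}  B2 = {3, 4, 5, 8}  B3 = {2, 3, 5, 8}  B4 = {3, 5, 7, 8}  B5 = {3, 5, 6, 8}
Tree: B1–B2, B2–B3, B3–B4, B4–B5
The largest bag has 4 vertices, giving width 3; this decomposition certifies tw(G) ≤ 3. For the lower bound: the 4 vertex sets {1,8}, {3,4}, {5}, {2} are disjoint, each induces a connected subgraph, and every pair is joined by at least one edge of G. Contracting each set to a single vertex therefore yields K_{4} as a minor, and since treewidth is minor-monotone, tw(G) ≥ tw(K_{4}) = 3. Hence tw(G) = 3 exactly.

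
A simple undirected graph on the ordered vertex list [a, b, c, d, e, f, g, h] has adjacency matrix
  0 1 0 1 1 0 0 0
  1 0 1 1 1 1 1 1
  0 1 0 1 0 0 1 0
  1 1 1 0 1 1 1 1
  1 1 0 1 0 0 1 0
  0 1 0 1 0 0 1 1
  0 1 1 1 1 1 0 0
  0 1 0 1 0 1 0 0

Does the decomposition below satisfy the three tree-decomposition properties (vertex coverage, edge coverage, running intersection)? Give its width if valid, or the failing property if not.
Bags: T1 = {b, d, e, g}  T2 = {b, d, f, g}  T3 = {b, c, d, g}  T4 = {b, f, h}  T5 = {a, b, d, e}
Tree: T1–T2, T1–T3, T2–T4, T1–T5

A tree decomposition must satisfy three properties: every vertex lies in some bag; for every edge, both endpoints lie together in some bag; and for every vertex, the bags containing it form a connected subtree. Here edge (d,h) lies in no bag, so the decomposition is invalid.

No — edge (d,h) lies in no bag.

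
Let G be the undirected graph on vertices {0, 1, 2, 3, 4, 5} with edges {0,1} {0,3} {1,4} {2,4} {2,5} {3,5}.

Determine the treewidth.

A width-2 tree decomposition is:
Bags: B1 = {0, 1, 3}  B2 = {1, 3, 4}  B3 = {2, 3, 4}  B4 = {2, 3, 5}
Tree: B1–B2, B2–B3, B3–B4
The largest bag has 3 vertices, giving width 2; this decomposition certifies tw(G) ≤ 2. For the lower bound, G contains the cycle 3–0–1–4–2–5–3, so G is not a forest; only forests have treewidth ≤ 1, hence tw(G) ≥ 2. Therefore the treewidth is 2.

2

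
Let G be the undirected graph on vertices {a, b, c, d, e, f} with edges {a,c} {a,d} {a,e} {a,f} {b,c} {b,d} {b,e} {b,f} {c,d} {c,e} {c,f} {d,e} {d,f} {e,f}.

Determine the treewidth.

A width-4 tree decomposition is:
Bags: B1 = {b, c, d, e, f}  B2 = {a, c, d, e, f}
Tree: B1–B2
The largest bag has 5 vertices, giving width 4; this decomposition certifies tw(G) ≤ 4. On the other hand G contains the 5-clique {a, c, d, e, f}. A clique must lie in a single bag of any decomposition, so no decomposition can have width below 4. Therefore the treewidth is 4.

4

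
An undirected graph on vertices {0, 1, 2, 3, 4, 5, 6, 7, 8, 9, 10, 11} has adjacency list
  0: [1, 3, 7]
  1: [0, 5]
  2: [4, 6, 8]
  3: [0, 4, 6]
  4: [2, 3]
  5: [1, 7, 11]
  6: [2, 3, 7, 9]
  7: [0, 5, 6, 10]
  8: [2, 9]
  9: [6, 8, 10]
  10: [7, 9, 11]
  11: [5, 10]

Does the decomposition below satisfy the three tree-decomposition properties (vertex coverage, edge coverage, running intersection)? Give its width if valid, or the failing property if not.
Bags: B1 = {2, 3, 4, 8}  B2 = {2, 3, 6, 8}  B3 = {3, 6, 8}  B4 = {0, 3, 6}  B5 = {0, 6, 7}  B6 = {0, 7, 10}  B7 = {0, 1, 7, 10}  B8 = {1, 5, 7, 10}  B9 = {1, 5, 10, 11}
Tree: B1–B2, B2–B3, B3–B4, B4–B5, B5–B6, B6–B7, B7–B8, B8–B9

A tree decomposition must satisfy three properties: every vertex lies in some bag; for every edge, both endpoints lie together in some bag; and for every vertex, the bags containing it form a connected subtree. Here vertex 9 appears in no bag, so the decomposition is invalid.

No — vertex 9 appears in no bag.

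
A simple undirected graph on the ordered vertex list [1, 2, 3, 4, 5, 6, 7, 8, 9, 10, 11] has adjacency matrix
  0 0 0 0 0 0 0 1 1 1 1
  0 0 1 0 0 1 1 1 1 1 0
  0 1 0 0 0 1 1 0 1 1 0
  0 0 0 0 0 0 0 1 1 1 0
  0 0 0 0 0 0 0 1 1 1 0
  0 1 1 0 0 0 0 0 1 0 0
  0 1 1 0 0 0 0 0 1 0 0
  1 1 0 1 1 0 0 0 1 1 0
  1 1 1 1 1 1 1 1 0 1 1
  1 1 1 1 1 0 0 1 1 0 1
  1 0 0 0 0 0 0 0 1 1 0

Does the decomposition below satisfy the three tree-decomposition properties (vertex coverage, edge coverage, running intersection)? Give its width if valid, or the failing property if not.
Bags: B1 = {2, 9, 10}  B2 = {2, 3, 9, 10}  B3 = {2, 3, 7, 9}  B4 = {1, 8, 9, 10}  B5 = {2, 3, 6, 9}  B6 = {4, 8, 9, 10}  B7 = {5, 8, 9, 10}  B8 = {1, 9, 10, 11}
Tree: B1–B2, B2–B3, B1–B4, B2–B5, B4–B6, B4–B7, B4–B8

No — edge (8,2) lies in no bag.

A tree decomposition must satisfy three properties: every vertex lies in some bag; for every edge, both endpoints lie together in some bag; and for every vertex, the bags containing it form a connected subtree. Here edge (8,2) lies in no bag, so the decomposition is invalid.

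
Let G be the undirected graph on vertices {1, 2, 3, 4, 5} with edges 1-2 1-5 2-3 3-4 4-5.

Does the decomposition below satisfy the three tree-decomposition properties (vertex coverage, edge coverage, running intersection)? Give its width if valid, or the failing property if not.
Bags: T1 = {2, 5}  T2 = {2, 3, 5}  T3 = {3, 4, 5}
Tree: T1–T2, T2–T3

No — vertex 1 appears in no bag.

A tree decomposition must satisfy three properties: every vertex lies in some bag; for every edge, both endpoints lie together in some bag; and for every vertex, the bags containing it form a connected subtree. Here vertex 1 appears in no bag, so the decomposition is invalid.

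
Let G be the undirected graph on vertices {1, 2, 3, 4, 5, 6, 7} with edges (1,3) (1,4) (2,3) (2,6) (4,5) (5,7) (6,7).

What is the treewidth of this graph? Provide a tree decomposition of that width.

Treewidth 2.
One optimal decomposition is:
Bags: B1 = {2, 6, 7}  B2 = {2, 3, 7}  B3 = {1, 3, 7}  B4 = {1, 4, 7}  B5 = {4, 5, 7}
Tree: B1–B2, B2–B3, B3–B4, B4–B5

The largest bag has 3 vertices, giving width 2; this decomposition certifies tw(G) ≤ 2. For the lower bound, G contains the cycle 7–6–2–3–1–4–5–7, so G is not a forest; only forests have treewidth ≤ 1, hence tw(G) ≥ 2. Therefore the treewidth is 2.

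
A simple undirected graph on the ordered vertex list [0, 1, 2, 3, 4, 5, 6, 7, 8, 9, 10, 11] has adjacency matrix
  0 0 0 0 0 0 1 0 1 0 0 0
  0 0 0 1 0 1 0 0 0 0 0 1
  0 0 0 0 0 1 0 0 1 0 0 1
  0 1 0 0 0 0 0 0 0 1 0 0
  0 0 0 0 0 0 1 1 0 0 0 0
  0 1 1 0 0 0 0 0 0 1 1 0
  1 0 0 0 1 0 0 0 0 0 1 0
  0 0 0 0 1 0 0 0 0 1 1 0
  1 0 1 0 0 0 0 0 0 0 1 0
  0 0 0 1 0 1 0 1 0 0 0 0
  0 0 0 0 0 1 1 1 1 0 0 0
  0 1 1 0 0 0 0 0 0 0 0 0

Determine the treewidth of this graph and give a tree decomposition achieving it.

The largest bag has 4 vertices, giving width 3; this decomposition certifies tw(G) ≤ 3. For the lower bound: the 4 vertex sets {0,4,6}, {8}, {10}, {2,5,7,9} are disjoint, each induces a connected subgraph, and every pair is joined by at least one edge of G. Contracting each set to a single vertex therefore yields K_{4} as a minor, and since treewidth is minor-monotone, tw(G) ≥ tw(K_{4}) = 3. Combining the bounds, tw(G) = 3.

Treewidth 3.
One optimal decomposition is:
Bags: B1 = {0, 4, 6, 8}  B2 = {4, 6, 8, 10}  B3 = {4, 7, 8, 10}  B4 = {2, 7, 8, 10}  B5 = {2, 5, 7, 10}  B6 = {2, 5, 7, 9}  B7 = {2, 5, 9, 11}  B8 = {1, 5, 9, 11}  B9 = {1, 3, 9, 11}
Tree: B1–B2, B2–B3, B3–B4, B4–B5, B5–B6, B6–B7, B7–B8, B8–B9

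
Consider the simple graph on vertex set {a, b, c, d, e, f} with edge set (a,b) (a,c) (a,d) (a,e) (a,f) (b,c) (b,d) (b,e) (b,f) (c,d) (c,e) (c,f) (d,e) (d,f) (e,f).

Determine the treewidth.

5

A width-5 tree decomposition is:
Bags: B1 = {a, b, c, d, e, f}
Tree: (single bag)
A single bag containing all 6 vertices is trivially a valid decomposition of width 5. On the other hand G contains the 6-clique {a, b, c, d, e, f}. A clique must lie in a single bag of any decomposition, so no decomposition can have width below 5. Therefore the treewidth is 5.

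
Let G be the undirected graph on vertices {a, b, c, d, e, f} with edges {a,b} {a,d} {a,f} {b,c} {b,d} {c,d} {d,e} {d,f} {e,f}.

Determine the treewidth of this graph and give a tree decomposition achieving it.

The largest bag has 3 vertices, giving width 2; this decomposition certifies tw(G) ≤ 2. Conversely, {b, c, d} is a clique of size 3, and the vertices of any clique must share a bag in every tree decomposition; so some bag has ≥ 3 vertices and tw(G) ≥ 2. Hence tw(G) = 2 exactly.

Treewidth 2.
Bags: B1 = {a, b, d}  B2 = {b, c, d}  B3 = {a, d, f}  B4 = {d, e, f}
Tree: B1–B2, B1–B3, B3–B4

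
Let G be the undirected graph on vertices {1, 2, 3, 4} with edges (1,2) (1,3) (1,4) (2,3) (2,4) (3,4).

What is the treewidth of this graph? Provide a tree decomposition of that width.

Treewidth 3.
One such decomposition:
Bags: B1 = {1, 2, 3, 4}
Tree: (single bag)

With just one bag of size 4, the width is 4 − 1 = 3, so tw(G) ≤ 3. For the lower bound, the 4 vertices {1, 2, 3, 4} are pairwise adjacent, and any tree decomposition puts a clique entirely inside one bag — forcing width ≥ 3. Therefore the treewidth is 3.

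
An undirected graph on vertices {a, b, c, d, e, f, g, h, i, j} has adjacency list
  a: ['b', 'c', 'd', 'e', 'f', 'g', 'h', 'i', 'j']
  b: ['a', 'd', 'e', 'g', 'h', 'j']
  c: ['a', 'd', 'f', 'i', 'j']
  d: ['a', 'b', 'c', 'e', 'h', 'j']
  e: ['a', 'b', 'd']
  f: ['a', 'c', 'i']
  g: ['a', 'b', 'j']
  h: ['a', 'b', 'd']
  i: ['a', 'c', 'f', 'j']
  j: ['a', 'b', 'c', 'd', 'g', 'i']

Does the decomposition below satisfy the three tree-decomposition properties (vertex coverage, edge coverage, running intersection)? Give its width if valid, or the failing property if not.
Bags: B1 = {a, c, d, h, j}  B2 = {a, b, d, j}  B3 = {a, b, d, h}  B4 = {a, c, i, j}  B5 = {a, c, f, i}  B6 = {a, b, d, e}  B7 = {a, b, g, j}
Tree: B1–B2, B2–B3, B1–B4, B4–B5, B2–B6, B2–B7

No — bags containing vertex h are not connected in the tree.

A tree decomposition must satisfy three properties: every vertex lies in some bag; for every edge, both endpoints lie together in some bag; and for every vertex, the bags containing it form a connected subtree. Here bags containing vertex h are not connected in the tree, so the decomposition is invalid.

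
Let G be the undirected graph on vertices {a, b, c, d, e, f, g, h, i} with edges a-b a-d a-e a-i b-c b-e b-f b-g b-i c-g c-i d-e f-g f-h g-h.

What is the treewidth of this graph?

A width-2 tree decomposition is:
Bags: B1 = {a, b, i}  B2 = {b, c, i}  B3 = {b, c, g}  B4 = {a, b, e}  B5 = {b, f, g}  B6 = {f, g, h}  B7 = {a, d, e}
Tree: B1–B2, B2–B3, B1–B4, B3–B5, B5–B6, B4–B7
Each bag holds 3 vertices, so the decomposition has width 2, which upper-bounds the treewidth. Conversely, {a, d, e} is a clique of size 3, and the vertices of any clique must share a bag in every tree decomposition; so some bag has ≥ 3 vertices and tw(G) ≥ 2. Combining the bounds, tw(G) = 2.

2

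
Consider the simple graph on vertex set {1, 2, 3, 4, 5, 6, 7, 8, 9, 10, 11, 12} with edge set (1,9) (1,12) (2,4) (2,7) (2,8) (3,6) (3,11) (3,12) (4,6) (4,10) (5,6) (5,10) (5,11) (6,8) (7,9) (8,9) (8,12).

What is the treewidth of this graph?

3

A width-3 tree decomposition is:
Bags: B1 = {3, 5, 10, 11}  B2 = {3, 5, 6, 10}  B3 = {3, 4, 6, 10}  B4 = {3, 4, 6, 12}  B5 = {4, 6, 8, 12}  B6 = {2, 4, 8, 12}  B7 = {1, 2, 8, 12}  B8 = {1, 2, 8, 9}  B9 = {1, 2, 7, 9}
Tree: B1–B2, B2–B3, B3–B4, B4–B5, B5–B6, B6–B7, B7–B8, B8–B9
The largest bag has 4 vertices, giving width 3; this decomposition certifies tw(G) ≤ 3. For the lower bound: the 4 vertex sets {5,10,11}, {3}, {6}, {2,4,8,12} are disjoint, each induces a connected subgraph, and every pair is joined by at least one edge of G. Contracting each set to a single vertex therefore yields K_{4} as a minor, and since treewidth is minor-monotone, tw(G) ≥ tw(K_{4}) = 3. Hence tw(G) = 3 exactly.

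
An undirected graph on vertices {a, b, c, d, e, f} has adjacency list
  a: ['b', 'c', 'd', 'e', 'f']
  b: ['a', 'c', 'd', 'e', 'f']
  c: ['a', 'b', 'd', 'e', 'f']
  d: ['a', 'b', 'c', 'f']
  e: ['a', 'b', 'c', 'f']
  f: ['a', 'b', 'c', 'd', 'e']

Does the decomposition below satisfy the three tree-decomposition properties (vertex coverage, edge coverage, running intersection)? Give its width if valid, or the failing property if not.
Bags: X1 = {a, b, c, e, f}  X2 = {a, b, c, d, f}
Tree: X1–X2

Yes; width 4.

Every vertex of G appears in some bag (union = {a, b, c, d, e, f}); every edge is covered by a bag; and for each vertex v the set of bags containing v is connected in the bag tree. The decomposition is therefore valid. The largest bag has 5 vertices, so the width is 4.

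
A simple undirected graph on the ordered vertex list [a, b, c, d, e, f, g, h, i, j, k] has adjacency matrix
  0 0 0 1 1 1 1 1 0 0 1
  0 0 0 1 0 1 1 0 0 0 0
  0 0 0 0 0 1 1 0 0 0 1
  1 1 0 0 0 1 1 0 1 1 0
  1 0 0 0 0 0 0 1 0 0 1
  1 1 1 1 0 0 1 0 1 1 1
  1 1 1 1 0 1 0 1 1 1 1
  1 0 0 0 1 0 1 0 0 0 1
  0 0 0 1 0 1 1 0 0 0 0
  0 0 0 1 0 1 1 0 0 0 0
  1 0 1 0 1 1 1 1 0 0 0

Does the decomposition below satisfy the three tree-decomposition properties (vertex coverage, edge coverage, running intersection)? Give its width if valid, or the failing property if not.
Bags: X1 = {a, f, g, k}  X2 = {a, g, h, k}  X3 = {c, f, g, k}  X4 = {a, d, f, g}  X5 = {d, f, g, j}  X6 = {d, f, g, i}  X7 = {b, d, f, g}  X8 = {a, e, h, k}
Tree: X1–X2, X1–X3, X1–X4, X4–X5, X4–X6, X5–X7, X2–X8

Yes; width 3.

Vertex coverage: the bags together contain {a, b, c, d, e, f, g, h, i, j, k}, the full vertex set. Edge coverage: each edge of G has both endpoints in at least one bag. Running intersection: for every vertex, the bags containing it form a connected subtree. All three properties hold, so this is a valid tree decomposition of width max|bag| − 1 = 3, and hence tw(G) ≤ 3.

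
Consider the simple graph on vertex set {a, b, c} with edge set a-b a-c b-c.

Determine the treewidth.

A width-2 tree decomposition is:
Bags: B1 = {a, b, c}
Tree: (single bag)
With just one bag of size 3, the width is 3 − 1 = 2, so tw(G) ≤ 2. Conversely, {a, b, c} is a clique of size 3, and the vertices of any clique must share a bag in every tree decomposition; so some bag has ≥ 3 vertices and tw(G) ≥ 2. The upper and lower bounds meet at 2, so that is the treewidth.

2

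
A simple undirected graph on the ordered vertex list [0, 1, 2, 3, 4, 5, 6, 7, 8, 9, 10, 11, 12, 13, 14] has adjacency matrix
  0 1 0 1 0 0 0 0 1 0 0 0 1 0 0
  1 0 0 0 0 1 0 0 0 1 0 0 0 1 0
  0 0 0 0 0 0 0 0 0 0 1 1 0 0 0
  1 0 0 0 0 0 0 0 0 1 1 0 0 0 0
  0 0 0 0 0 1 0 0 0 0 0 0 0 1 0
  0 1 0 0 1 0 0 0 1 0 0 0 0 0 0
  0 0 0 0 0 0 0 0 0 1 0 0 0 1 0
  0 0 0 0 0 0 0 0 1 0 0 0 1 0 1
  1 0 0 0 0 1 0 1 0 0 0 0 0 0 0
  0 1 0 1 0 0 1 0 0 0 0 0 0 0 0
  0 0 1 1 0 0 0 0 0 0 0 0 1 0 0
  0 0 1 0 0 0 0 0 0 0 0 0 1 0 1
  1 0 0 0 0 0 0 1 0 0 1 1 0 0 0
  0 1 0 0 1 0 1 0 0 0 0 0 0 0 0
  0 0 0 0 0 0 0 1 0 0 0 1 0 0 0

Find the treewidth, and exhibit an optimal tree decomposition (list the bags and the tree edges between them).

Treewidth 3.
Bags: B1 = {4, 6, 9, 13}  B2 = {1, 4, 9, 13}  B3 = {1, 4, 5, 9}  B4 = {1, 3, 5, 9}  B5 = {0, 1, 3, 5}  B6 = {0, 3, 5, 8}  B7 = {0, 3, 8, 10}  B8 = {0, 8, 10, 12}  B9 = {7, 8, 10, 12}  B10 = {2, 7, 10, 12}  B11 = {2, 7, 11, 12}  B12 = {2, 7, 11, 14}
Tree: B1–B2, B2–B3, B3–B4, B4–B5, B5–B6, B6–B7, B7–B8, B8–B9, B9–B10, B10–B11, B11–B12

Each bag holds 4 vertices, so the decomposition has width 3, which upper-bounds the treewidth. For the lower bound: the 4 vertex sets {4,6,13}, {9}, {1}, {0,3,5,8} are disjoint, each induces a connected subgraph, and every pair is joined by at least one edge of G. Contracting each set to a single vertex therefore yields K_{4} as a minor, and since treewidth is minor-monotone, tw(G) ≥ tw(K_{4}) = 3. Hence tw(G) = 3 exactly.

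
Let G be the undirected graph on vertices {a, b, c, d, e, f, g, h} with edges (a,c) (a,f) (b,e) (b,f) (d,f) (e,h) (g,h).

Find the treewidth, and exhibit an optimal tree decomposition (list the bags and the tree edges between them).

Treewidth 1.
Bags: B1 = {g, h}  B2 = {e, h}  B3 = {b, e}  B4 = {b, f}  B5 = {d, f}  B6 = {a, f}  B7 = {a, c}
Tree: B1–B2, B2–B3, B3–B4, B4–B5, B4–B6, B6–B7

Each bag holds 2 vertices, so the decomposition has width 1, which upper-bounds the treewidth. Since G has at least one edge (e.g. g–h), it is not an edgeless graph, so tw(G) ≥ 1. Hence tw(G) = 1 exactly.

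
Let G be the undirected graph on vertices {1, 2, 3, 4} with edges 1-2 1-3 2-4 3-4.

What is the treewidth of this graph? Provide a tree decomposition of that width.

Treewidth 2.
One optimal decomposition is:
Bags: B1 = {2, 3, 4}  B2 = {1, 2, 3}
Tree: B1–B2

Each bag holds 3 vertices, so the decomposition has width 2, which upper-bounds the treewidth. For the lower bound, G contains the cycle 3–4–2–1–3, so G is not a forest; only forests have treewidth ≤ 1, hence tw(G) ≥ 2. The upper and lower bounds meet at 2, so that is the treewidth.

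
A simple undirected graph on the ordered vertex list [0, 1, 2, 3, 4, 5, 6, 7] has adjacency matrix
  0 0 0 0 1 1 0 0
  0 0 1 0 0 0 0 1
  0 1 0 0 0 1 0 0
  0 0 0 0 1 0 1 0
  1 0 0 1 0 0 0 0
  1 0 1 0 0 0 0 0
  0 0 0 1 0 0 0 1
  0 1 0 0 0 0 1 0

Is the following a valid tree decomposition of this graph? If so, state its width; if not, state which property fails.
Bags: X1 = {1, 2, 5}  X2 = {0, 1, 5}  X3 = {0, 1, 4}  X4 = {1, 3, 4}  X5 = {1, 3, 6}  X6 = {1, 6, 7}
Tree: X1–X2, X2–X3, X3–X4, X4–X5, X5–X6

Yes; width 2.

Checking the three conditions: (i) the bags cover all of {0, 1, 2, 3, 4, 5, 6, 7}; (ii) for each edge, some bag contains both endpoints; (iii) the bags containing any fixed vertex form a subtree. All hold, so the decomposition is valid with width 3 − 1 = 2.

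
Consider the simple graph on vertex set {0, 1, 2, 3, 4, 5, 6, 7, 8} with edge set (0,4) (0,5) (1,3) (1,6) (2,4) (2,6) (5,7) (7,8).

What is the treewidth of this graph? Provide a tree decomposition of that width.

Every bag has size at most 2, so the width is 2 − 1 = 1 and tw(G) ≤ 1. G has an edge, so its treewidth is at least 1. Therefore the treewidth is 1.

Treewidth 1.
Bags: B1 = {1, 3}  B2 = {1, 6}  B3 = {2, 6}  B4 = {2, 4}  B5 = {0, 4}  B6 = {0, 5}  B7 = {5, 7}  B8 = {7, 8}
Tree: B1–B2, B2–B3, B3–B4, B4–B5, B5–B6, B6–B7, B7–B8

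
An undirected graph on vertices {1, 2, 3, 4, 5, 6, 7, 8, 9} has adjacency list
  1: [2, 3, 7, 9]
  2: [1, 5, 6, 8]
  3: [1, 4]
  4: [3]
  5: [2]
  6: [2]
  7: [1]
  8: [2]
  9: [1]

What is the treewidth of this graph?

A width-1 tree decomposition is:
Bags: B1 = {1, 3}  B2 = {1, 2}  B3 = {1, 9}  B4 = {3, 4}  B5 = {2, 8}  B6 = {2, 5}  B7 = {2, 6}  B8 = {1, 7}
Tree: B1–B2, B2–B3, B1–B4, B2–B5, B5–B6, B2–B7, B2–B8
Each bag holds 2 vertices, so the decomposition has width 1, which upper-bounds the treewidth. G has an edge, so its treewidth is at least 1. Therefore the treewidth is 1.

1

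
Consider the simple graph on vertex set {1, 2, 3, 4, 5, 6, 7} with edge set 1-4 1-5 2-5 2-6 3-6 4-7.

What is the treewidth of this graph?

A width-1 tree decomposition is:
Bags: B1 = {3, 6}  B2 = {2, 6}  B3 = {2, 5}  B4 = {1, 5}  B5 = {1, 4}  B6 = {4, 7}
Tree: B1–B2, B2–B3, B3–B4, B4–B5, B5–B6
Each bag holds 2 vertices, so the decomposition has width 1, which upper-bounds the treewidth. Any graph with an edge has treewidth ≥ 1, and G has the edge 3–6. Hence tw(G) = 1 exactly.

1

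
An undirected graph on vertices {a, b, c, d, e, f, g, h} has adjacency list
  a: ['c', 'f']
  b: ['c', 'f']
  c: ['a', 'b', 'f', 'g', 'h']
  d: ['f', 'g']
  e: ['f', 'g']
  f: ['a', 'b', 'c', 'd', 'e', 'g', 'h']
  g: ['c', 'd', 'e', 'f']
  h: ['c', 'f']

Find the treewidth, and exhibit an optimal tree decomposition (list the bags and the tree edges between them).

Treewidth 2.
Bags: B1 = {b, c, f}  B2 = {a, c, f}  B3 = {c, f, g}  B4 = {d, f, g}  B5 = {c, f, h}  B6 = {e, f, g}
Tree: B1–B2, B1–B3, B3–B4, B3–B5, B4–B6

Each bag holds 3 vertices, so the decomposition has width 2, which upper-bounds the treewidth. For the lower bound, the 3 vertices {d, f, g} are pairwise adjacent, and any tree decomposition puts a clique entirely inside one bag — forcing width ≥ 2. Combining the bounds, tw(G) = 2.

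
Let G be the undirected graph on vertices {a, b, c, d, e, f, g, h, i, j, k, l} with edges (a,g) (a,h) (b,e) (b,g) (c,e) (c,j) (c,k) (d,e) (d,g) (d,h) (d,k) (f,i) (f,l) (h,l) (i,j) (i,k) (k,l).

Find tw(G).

3

A width-3 tree decomposition is:
Bags: B1 = {f, i, j, l}  B2 = {i, j, k, l}  B3 = {c, j, k, l}  B4 = {c, h, k, l}  B5 = {c, d, h, k}  B6 = {c, d, e, h}  B7 = {a, d, e, h}  B8 = {a, d, e, g}  B9 = {a, b, e, g}
Tree: B1–B2, B2–B3, B3–B4, B4–B5, B5–B6, B6–B7, B7–B8, B8–B9
Each bag holds 4 vertices, so the decomposition has width 3, which upper-bounds the treewidth. For the lower bound: the 4 vertex sets {f,i,j}, {l}, {k}, {c,d,e,h} are disjoint, each induces a connected subgraph, and every pair is joined by at least one edge of G. Contracting each set to a single vertex therefore yields K_{4} as a minor, and since treewidth is minor-monotone, tw(G) ≥ tw(K_{4}) = 3. Combining the bounds, tw(G) = 3.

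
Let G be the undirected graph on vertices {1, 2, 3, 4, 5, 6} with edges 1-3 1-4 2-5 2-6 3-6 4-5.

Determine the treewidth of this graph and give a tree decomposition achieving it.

Treewidth 2.
Bags: B1 = {1, 3, 6}  B2 = {1, 4, 6}  B3 = {4, 5, 6}  B4 = {2, 5, 6}
Tree: B1–B2, B2–B3, B3–B4

Every bag has size at most 3, so the width is 3 − 1 = 2 and tw(G) ≤ 2. For the lower bound, G contains the cycle 6–3–1–4–5–2–6, so G is not a forest; only forests have treewidth ≤ 1, hence tw(G) ≥ 2. Hence tw(G) = 2 exactly.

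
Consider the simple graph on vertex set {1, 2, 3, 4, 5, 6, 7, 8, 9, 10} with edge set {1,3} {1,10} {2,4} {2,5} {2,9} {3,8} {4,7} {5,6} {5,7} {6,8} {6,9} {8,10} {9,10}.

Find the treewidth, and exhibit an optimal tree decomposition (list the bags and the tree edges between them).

Every bag has size at most 3, so the width is 3 − 1 = 2 and tw(G) ≤ 2. For the lower bound, G contains the cycle 4–7–5–2–4, so G is not a forest; only forests have treewidth ≤ 1, hence tw(G) ≥ 2. Combining the bounds, tw(G) = 2.

Treewidth 2.
One optimal decomposition is:
Bags: B1 = {2, 4, 7}  B2 = {2, 5, 7}  B3 = {2, 5, 9}  B4 = {5, 6, 9}  B5 = {6, 9, 10}  B6 = {6, 8, 10}  B7 = {1, 8, 10}  B8 = {1, 3, 8}
Tree: B1–B2, B2–B3, B3–B4, B4–B5, B5–B6, B6–B7, B7–B8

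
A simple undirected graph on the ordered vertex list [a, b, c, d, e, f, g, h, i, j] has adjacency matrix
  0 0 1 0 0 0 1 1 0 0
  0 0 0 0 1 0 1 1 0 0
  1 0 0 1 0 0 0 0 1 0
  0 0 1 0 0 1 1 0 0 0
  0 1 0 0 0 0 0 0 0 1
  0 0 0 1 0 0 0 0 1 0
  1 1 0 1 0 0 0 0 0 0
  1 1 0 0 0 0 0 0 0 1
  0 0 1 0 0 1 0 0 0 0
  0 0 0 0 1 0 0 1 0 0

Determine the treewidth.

2

A width-2 tree decomposition is:
Bags: B1 = {b, e, j}  B2 = {b, h, j}  B3 = {b, g, h}  B4 = {a, g, h}  B5 = {a, d, g}  B6 = {a, c, d}  B7 = {c, d, f}  B8 = {c, f, i}
Tree: B1–B2, B2–B3, B3–B4, B4–B5, B5–B6, B6–B7, B7–B8
The largest bag has 3 vertices, giving width 2; this decomposition certifies tw(G) ≤ 2. For the lower bound, G contains the cycle e–j–h–b–e, so G is not a forest; only forests have treewidth ≤ 1, hence tw(G) ≥ 2. The upper and lower bounds meet at 2, so that is the treewidth.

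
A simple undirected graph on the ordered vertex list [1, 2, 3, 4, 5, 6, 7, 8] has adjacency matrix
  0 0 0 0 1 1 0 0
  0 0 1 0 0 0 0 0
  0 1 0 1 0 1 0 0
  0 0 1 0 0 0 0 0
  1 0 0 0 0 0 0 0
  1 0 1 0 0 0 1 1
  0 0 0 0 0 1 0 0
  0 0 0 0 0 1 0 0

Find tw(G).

1

A width-1 tree decomposition is:
Bags: B1 = {6, 8}  B2 = {3, 6}  B3 = {1, 6}  B4 = {3, 4}  B5 = {1, 5}  B6 = {2, 3}  B7 = {6, 7}
Tree: B1–B2, B2–B3, B2–B4, B3–B5, B2–B6, B1–B7
Each bag holds 2 vertices, so the decomposition has width 1, which upper-bounds the treewidth. Since G has at least one edge (e.g. 8–6), it is not an edgeless graph, so tw(G) ≥ 1. Combining the bounds, tw(G) = 1.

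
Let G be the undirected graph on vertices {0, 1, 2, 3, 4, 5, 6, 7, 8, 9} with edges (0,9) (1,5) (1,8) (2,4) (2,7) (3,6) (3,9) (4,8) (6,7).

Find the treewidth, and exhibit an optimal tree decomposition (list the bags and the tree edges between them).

Treewidth 1.
One such decomposition:
Bags: B1 = {0, 9}  B2 = {3, 9}  B3 = {3, 6}  B4 = {6, 7}  B5 = {2, 7}  B6 = {2, 4}  B7 = {4, 8}  B8 = {1, 8}  B9 = {1, 5}
Tree: B1–B2, B2–B3, B3–B4, B4–B5, B5–B6, B6–B7, B7–B8, B8–B9

Each bag holds 2 vertices, so the decomposition has width 1, which upper-bounds the treewidth. G has an edge, so its treewidth is at least 1. Hence tw(G) = 1 exactly.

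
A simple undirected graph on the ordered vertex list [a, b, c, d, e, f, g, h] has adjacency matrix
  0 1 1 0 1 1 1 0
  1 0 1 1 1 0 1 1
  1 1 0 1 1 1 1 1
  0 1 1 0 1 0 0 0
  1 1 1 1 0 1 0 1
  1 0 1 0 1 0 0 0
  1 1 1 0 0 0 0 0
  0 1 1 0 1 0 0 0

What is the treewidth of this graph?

A width-3 tree decomposition is:
Bags: B1 = {a, b, c, e}  B2 = {b, c, e, h}  B3 = {a, c, e, f}  B4 = {b, c, d, e}  B5 = {a, b, c, g}
Tree: B1–B2, B1–B3, B1–B4, B1–B5
The largest bag has 4 vertices, giving width 3; this decomposition certifies tw(G) ≤ 3. For the lower bound, the 4 vertices {a, c, e, f} are pairwise adjacent, and any tree decomposition puts a clique entirely inside one bag — forcing width ≥ 3. Hence tw(G) = 3 exactly.

3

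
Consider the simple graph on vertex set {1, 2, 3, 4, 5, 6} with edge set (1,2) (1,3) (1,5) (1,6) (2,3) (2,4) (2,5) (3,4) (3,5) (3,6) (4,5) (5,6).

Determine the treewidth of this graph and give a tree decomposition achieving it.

The largest bag has 4 vertices, giving width 3; this decomposition certifies tw(G) ≤ 3. Conversely, {1, 2, 3, 5} is a clique of size 4, and the vertices of any clique must share a bag in every tree decomposition; so some bag has ≥ 4 vertices and tw(G) ≥ 3. Combining the bounds, tw(G) = 3.

Treewidth 3.
One optimal decomposition is:
Bags: B1 = {1, 2, 3, 5}  B2 = {1, 3, 5, 6}  B3 = {2, 3, 4, 5}
Tree: B1–B2, B1–B3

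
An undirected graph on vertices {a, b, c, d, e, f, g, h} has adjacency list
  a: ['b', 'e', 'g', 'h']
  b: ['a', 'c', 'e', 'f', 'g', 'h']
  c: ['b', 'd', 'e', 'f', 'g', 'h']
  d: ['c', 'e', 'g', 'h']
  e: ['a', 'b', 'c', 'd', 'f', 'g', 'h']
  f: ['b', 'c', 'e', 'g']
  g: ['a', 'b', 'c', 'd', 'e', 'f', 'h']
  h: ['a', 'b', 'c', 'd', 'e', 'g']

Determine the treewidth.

4

A width-4 tree decomposition is:
Bags: B1 = {a, b, e, g, h}  B2 = {b, c, e, g, h}  B3 = {c, d, e, g, h}  B4 = {b, c, e, f, g}
Tree: B1–B2, B2–B3, B2–B4
Each bag holds 5 vertices, so the decomposition has width 4, which upper-bounds the treewidth. On the other hand G contains the 5-clique {c, d, e, g, h}. A clique must lie in a single bag of any decomposition, so no decomposition can have width below 4. Combining the bounds, tw(G) = 4.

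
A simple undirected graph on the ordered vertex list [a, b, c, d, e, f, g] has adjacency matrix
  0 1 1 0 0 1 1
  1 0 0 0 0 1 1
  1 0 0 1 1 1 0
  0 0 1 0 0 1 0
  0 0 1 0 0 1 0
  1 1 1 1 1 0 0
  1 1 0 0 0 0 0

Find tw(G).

A width-2 tree decomposition is:
Bags: B1 = {a, b, f}  B2 = {a, c, f}  B3 = {a, b, g}  B4 = {c, d, f}  B5 = {c, e, f}
Tree: B1–B2, B1–B3, B2–B4, B4–B5
Every bag has size at most 3, so the width is 3 − 1 = 2 and tw(G) ≤ 2. Conversely, {a, b, g} is a clique of size 3, and the vertices of any clique must share a bag in every tree decomposition; so some bag has ≥ 3 vertices and tw(G) ≥ 2. Hence tw(G) = 2 exactly.

2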